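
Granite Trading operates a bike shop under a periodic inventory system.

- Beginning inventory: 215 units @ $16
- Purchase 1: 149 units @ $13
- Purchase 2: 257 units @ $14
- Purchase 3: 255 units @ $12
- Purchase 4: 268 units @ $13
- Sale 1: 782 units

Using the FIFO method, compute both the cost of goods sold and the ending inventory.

COGS = $10,907; ending inventory = $4,612

Sale 1 (782) [FIFO — oldest first]: 215 @ $16 + 149 @ $13 + 257 @ $14 + 161 @ $12 = $10,907
Ending inventory: 94 @ $12 + 268 @ $13 = $4,612
Check: goods available $15,519 = COGS $10,907 + ending $4,612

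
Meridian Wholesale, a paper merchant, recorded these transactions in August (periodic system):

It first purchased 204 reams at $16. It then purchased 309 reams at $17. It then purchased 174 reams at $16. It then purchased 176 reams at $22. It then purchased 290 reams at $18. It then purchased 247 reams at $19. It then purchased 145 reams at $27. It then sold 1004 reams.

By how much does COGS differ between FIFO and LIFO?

$2,325

FIFO COGS: 204 @ $16 + 309 @ $17 + 174 @ $16 + 176 @ $22 + 141 @ $18 = $17,711
LIFO COGS: 145 @ $27 + 247 @ $19 + 290 @ $18 + 176 @ $22 + 146 @ $16 = $20,036
Difference = |$17,711 − $20,036| = $2,325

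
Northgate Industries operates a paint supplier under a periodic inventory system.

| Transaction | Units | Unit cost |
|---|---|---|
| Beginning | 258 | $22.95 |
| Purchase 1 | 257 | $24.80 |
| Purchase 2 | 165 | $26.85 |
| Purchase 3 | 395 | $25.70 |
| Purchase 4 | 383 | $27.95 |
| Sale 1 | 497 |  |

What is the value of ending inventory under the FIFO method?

Sale 1 (497) [FIFO — oldest first]: 258 @ $22.95 + 239 @ $24.80 = $11,848.30
Ending inventory: 18 @ $24.80 + 165 @ $26.85 + 395 @ $25.70 + 383 @ $27.95 = $25,733.00

Ending inventory = $25,733.00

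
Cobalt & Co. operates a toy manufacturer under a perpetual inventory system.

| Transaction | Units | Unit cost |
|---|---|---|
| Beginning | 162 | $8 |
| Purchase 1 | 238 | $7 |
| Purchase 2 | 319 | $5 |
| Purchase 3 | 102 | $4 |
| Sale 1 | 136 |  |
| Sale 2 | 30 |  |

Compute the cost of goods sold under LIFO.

Sale 1 (136) [LIFO — newest first]: 102 @ $4 + 34 @ $5 = $578
Sale 2 (30) [LIFO — newest first]: 30 @ $5 = $150
Total COGS = $578 + $150 = $728
Ending inventory: 162 @ $8 + 238 @ $7 + 255 @ $5 = $4,237
Check: goods available $4,965 = COGS $728 + ending $4,237

COGS = $728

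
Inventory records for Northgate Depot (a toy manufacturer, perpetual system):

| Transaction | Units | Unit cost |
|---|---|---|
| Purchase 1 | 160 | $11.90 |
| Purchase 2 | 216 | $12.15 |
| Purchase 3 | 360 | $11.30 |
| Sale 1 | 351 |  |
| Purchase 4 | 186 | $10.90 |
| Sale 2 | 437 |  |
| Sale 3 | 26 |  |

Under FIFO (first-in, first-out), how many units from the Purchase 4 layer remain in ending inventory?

108

Sale 1 (351) [FIFO — oldest first]: 160 @ $11.90 + 191 @ $12.15 = $4,224.65
Sale 2 (437) [FIFO — oldest first]: 25 @ $12.15 + 360 @ $11.30 + 52 @ $10.90 = $4,938.55
Sale 3 (26) [FIFO — oldest first]: 26 @ $10.90 = $283.40
Total COGS = $4,224.65 + $4,938.55 + $283.40 = $9,446.60
Ending inventory: 108 @ $10.90 = $1,177.20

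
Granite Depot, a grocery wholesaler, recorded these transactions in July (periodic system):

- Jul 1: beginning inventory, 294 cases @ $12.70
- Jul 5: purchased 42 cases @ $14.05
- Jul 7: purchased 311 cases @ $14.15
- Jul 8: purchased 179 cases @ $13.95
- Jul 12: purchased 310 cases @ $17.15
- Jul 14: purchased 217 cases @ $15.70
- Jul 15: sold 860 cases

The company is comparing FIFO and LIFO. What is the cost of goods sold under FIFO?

COGS = $11,804.70

FIFO COGS: 294 @ $12.70 + 42 @ $14.05 + 311 @ $14.15 + 179 @ $13.95 + 34 @ $17.15 = $11,804.70
LIFO COGS: 217 @ $15.70 + 310 @ $17.15 + 179 @ $13.95 + 154 @ $14.15 = $13,399.55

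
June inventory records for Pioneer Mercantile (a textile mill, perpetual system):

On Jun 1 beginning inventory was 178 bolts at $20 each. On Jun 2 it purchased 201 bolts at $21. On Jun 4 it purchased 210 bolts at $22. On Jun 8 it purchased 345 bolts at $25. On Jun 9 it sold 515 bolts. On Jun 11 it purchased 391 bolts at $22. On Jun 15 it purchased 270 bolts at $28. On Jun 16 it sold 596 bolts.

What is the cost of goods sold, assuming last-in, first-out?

Jun 9, 515 sold [LIFO — newest first]: 345 @ $25 + 170 @ $22 = $12,365
Jun 16, 596 sold [LIFO — newest first]: 270 @ $28 + 326 @ $22 = $14,732
Total COGS = $12,365 + $14,732 = $27,097
Ending inventory: 178 @ $20 + 201 @ $21 + 40 @ $22 + 65 @ $22 = $10,091

COGS = $27,097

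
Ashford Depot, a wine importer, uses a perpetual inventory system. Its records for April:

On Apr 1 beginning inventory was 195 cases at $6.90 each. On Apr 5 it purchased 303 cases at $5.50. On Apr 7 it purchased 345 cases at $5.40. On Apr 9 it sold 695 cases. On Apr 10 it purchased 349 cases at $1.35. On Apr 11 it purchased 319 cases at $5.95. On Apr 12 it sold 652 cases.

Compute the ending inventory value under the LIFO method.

Apr 9, 695 sold [LIFO — newest first]: 345 @ $5.40 + 303 @ $5.50 + 47 @ $6.90 = $3,853.80
Apr 12, 652 sold [LIFO — newest first]: 319 @ $5.95 + 333 @ $1.35 = $2,347.60
Total COGS = $3,853.80 + $2,347.60 = $6,201.40
Ending inventory: 148 @ $6.90 + 16 @ $1.35 = $1,042.80
Check: goods available $7,244.20 = COGS $6,201.40 + ending $1,042.80

Ending inventory = $1,042.80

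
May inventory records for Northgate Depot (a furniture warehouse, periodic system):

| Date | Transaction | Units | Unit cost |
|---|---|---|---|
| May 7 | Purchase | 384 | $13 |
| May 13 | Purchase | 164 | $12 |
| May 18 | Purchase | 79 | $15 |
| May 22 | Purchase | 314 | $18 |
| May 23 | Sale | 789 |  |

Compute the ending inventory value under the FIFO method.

May 23, 789 sold [FIFO — oldest first]: 384 @ $13 + 164 @ $12 + 79 @ $15 + 162 @ $18 = $11,061
Ending inventory: 152 @ $18 = $2,736

Ending inventory = $2,736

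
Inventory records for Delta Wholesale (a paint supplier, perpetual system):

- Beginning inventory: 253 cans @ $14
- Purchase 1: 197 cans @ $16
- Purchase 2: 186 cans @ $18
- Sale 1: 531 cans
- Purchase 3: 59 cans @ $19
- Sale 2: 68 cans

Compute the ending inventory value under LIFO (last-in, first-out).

Ending inventory = $1,344

Sale 1 (531) [LIFO — newest first]: 186 @ $18 + 197 @ $16 + 148 @ $14 = $8,572
Sale 2 (68) [LIFO — newest first]: 59 @ $19 + 9 @ $14 = $1,247
Total COGS = $8,572 + $1,247 = $9,819
Ending inventory: 96 @ $14 = $1,344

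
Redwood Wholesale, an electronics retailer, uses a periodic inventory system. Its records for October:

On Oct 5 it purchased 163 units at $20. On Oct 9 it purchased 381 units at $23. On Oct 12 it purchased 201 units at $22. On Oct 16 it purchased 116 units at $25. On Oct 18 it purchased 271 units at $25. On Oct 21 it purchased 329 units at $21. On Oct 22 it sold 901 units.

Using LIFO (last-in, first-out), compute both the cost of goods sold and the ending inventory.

COGS = $20,654; ending inventory = $12,375

Oct 22, 901 sold [LIFO — newest first]: 329 @ $21 + 271 @ $25 + 116 @ $25 + 185 @ $22 = $20,654
Ending inventory: 163 @ $20 + 381 @ $23 + 16 @ $22 = $12,375
Check: goods available $33,029 = COGS $20,654 + ending $12,375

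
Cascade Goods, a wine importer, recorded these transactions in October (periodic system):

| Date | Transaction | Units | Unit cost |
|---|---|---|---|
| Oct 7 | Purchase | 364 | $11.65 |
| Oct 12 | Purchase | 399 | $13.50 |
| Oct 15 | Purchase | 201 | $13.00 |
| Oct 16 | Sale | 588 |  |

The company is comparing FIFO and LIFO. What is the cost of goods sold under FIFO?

COGS = $7,264.60

FIFO COGS: 364 @ $11.65 + 224 @ $13.50 = $7,264.60
LIFO COGS: 201 @ $13.00 + 387 @ $13.50 = $7,837.50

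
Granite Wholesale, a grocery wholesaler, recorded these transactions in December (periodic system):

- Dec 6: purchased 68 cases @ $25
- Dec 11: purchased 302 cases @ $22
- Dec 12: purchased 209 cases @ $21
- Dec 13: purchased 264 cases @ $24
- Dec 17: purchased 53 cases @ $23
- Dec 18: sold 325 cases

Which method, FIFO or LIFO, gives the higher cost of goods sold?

LIFO

FIFO COGS: 68 @ $25 + 257 @ $22 = $7,354
LIFO COGS: 53 @ $23 + 264 @ $24 + 8 @ $21 = $7,723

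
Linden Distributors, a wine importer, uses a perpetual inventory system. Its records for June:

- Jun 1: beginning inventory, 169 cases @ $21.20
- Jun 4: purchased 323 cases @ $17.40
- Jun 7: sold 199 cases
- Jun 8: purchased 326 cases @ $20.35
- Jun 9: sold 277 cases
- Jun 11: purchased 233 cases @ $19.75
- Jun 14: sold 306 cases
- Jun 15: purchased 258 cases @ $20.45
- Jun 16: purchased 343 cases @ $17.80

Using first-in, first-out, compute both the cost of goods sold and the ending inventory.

Jun 7, 199 sold [FIFO — oldest first]: 169 @ $21.20 + 30 @ $17.40 = $4,104.80
Jun 9, 277 sold [FIFO — oldest first]: 277 @ $17.40 = $4,819.80
Jun 14, 306 sold [FIFO — oldest first]: 16 @ $17.40 + 290 @ $20.35 = $6,179.90
Total COGS = $4,104.80 + $4,819.80 + $6,179.90 = $15,104.50
Ending inventory: 36 @ $20.35 + 233 @ $19.75 + 258 @ $20.45 + 343 @ $17.80 = $16,715.85
Check: goods available $31,820.35 = COGS $15,104.50 + ending $16,715.85

COGS = $15,104.50; ending inventory = $16,715.85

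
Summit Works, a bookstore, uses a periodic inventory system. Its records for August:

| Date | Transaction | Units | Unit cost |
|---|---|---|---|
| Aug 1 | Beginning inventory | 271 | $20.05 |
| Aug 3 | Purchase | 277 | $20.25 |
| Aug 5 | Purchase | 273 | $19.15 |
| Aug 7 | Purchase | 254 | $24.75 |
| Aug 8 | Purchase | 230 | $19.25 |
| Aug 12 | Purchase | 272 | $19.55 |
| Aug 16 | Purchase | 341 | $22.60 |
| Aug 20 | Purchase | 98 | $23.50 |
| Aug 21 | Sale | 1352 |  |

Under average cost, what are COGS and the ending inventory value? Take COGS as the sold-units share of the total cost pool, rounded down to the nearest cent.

COGS = $28,375.87; ending inventory = $13,936.08

Aug 21, sell 1352: 1352/2016 × $42,311.95 → $28,375.87
Ending inventory (cost pool remaining) = $13,936.08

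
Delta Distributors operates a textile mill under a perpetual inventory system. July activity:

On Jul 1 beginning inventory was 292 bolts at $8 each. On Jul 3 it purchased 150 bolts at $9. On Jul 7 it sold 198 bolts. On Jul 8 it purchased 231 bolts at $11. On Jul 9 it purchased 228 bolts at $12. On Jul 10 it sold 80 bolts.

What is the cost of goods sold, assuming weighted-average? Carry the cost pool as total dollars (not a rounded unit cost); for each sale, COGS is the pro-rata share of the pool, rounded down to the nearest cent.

COGS = $2,483.25

After Jul 1: 292 on hand, pool $2,336.00 (≈ $8.0000 each)
After Jul 3: 442 on hand, pool $3,686.00 (≈ $8.3394 each)
Jul 7, sell 198: 198/442 × $3,686.00 → $1,651.19
After Jul 8: 475 on hand, pool $4,575.81 (≈ $9.6333 each)
After Jul 9: 703 on hand, pool $7,311.81 (≈ $10.4009 each)
Jul 10, sell 80: 80/703 × $7,311.81 → $832.06
Total COGS = $1,651.19 + $832.06 = $2,483.25
Ending inventory (cost pool remaining) = $6,479.75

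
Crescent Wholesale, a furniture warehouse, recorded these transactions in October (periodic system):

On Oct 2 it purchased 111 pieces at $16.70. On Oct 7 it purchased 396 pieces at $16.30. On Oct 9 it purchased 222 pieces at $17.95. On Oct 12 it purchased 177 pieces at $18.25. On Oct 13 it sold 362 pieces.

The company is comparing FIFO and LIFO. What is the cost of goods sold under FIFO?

FIFO COGS: 111 @ $16.70 + 251 @ $16.30 = $5,945.00
LIFO COGS: 177 @ $18.25 + 185 @ $17.95 = $6,551.00

COGS = $5,945.00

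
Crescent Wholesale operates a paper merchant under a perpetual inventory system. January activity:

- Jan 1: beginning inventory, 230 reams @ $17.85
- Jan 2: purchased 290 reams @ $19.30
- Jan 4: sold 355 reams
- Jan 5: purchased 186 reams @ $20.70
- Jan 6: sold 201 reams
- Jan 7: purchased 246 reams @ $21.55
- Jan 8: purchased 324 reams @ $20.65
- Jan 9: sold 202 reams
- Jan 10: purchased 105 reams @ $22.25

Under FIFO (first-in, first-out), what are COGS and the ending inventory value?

Jan 4, 355 sold [FIFO — oldest first]: 230 @ $17.85 + 125 @ $19.30 = $6,518.00
Jan 6, 201 sold [FIFO — oldest first]: 165 @ $19.30 + 36 @ $20.70 = $3,929.70
Jan 9, 202 sold [FIFO — oldest first]: 150 @ $20.70 + 52 @ $21.55 = $4,225.60
Total COGS = $6,518.00 + $3,929.70 + $4,225.60 = $14,673.30
Ending inventory: 194 @ $21.55 + 324 @ $20.65 + 105 @ $22.25 = $13,207.55

COGS = $14,673.30; ending inventory = $13,207.55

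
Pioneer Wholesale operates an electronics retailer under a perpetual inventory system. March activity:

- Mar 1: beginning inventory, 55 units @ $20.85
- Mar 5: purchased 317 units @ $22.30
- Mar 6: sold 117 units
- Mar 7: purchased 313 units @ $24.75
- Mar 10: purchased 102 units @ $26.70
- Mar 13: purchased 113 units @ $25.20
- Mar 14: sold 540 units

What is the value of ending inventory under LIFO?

Ending inventory = $5,339.15

Mar 6, 117 sold [LIFO — newest first]: 117 @ $22.30 = $2,609.10
Mar 14, 540 sold [LIFO — newest first]: 113 @ $25.20 + 102 @ $26.70 + 313 @ $24.75 + 12 @ $22.30 = $13,585.35
Total COGS = $2,609.10 + $13,585.35 = $16,194.45
Ending inventory: 55 @ $20.85 + 188 @ $22.30 = $5,339.15
Check: goods available $21,533.60 = COGS $16,194.45 + ending $5,339.15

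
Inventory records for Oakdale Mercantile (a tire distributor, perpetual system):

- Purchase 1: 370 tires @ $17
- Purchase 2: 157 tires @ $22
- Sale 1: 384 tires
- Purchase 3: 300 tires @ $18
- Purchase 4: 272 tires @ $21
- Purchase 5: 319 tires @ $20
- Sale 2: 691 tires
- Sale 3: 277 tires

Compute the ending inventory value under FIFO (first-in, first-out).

Ending inventory = $1,320

Sale 1 (384) [FIFO — oldest first]: 370 @ $17 + 14 @ $22 = $6,598
Sale 2 (691) [FIFO — oldest first]: 143 @ $22 + 300 @ $18 + 248 @ $21 = $13,754
Sale 3 (277) [FIFO — oldest first]: 24 @ $21 + 253 @ $20 = $5,564
Total COGS = $6,598 + $13,754 + $5,564 = $25,916
Ending inventory: 66 @ $20 = $1,320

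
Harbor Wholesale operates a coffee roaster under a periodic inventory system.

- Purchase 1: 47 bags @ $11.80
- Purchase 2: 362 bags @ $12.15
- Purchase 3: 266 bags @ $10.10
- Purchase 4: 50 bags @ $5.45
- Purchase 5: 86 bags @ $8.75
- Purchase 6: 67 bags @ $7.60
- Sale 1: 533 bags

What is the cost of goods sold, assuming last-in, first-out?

Sale 1 (533) [LIFO — newest first]: 67 @ $7.60 + 86 @ $8.75 + 50 @ $5.45 + 266 @ $10.10 + 64 @ $12.15 = $4,998.40
Ending inventory: 47 @ $11.80 + 298 @ $12.15 = $4,175.30
Check: goods available $9,173.70 = COGS $4,998.40 + ending $4,175.30

COGS = $4,998.40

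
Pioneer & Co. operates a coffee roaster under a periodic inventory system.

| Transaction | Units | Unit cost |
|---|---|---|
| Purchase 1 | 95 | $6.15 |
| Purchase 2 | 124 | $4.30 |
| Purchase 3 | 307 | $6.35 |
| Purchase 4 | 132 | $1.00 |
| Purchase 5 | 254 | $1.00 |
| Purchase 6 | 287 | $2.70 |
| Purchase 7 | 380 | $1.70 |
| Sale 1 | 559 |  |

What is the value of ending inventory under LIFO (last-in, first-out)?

Sale 1 (559) [LIFO — newest first]: 380 @ $1.70 + 179 @ $2.70 = $1,129.30
Ending inventory: 95 @ $6.15 + 124 @ $4.30 + 307 @ $6.35 + 132 @ $1.00 + 254 @ $1.00 + 108 @ $2.70 = $3,744.50

Ending inventory = $3,744.50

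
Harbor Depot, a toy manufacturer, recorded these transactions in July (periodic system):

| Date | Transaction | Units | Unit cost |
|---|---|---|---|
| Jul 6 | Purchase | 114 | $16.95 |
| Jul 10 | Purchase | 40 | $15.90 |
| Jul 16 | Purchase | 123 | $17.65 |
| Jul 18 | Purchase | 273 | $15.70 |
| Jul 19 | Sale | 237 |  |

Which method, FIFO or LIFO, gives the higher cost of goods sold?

FIFO

FIFO COGS: 114 @ $16.95 + 40 @ $15.90 + 83 @ $17.65 = $4,033.25
LIFO COGS: 237 @ $15.70 = $3,720.90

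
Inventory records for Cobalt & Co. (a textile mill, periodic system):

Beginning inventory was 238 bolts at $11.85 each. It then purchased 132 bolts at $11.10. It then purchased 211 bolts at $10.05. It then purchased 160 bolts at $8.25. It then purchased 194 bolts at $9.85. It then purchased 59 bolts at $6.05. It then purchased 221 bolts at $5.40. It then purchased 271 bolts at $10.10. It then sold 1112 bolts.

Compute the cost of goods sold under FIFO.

COGS = $10,631.10

Sale 1 (1112) [FIFO — oldest first]: 238 @ $11.85 + 132 @ $11.10 + 211 @ $10.05 + 160 @ $8.25 + 194 @ $9.85 + 59 @ $6.05 + 118 @ $5.40 = $10,631.10
Ending inventory: 103 @ $5.40 + 271 @ $10.10 = $3,293.30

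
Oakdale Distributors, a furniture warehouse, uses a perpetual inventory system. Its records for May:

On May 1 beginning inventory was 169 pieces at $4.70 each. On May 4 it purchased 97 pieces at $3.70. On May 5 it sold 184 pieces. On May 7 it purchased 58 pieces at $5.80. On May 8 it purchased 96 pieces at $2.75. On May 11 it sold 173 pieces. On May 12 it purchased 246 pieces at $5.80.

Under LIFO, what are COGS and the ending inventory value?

COGS = $1,457.50; ending inventory = $1,722.90

May 5, 184 sold [LIFO — newest first]: 97 @ $3.70 + 87 @ $4.70 = $767.80
May 11, 173 sold [LIFO — newest first]: 96 @ $2.75 + 58 @ $5.80 + 19 @ $4.70 = $689.70
Total COGS = $767.80 + $689.70 = $1,457.50
Ending inventory: 63 @ $4.70 + 246 @ $5.80 = $1,722.90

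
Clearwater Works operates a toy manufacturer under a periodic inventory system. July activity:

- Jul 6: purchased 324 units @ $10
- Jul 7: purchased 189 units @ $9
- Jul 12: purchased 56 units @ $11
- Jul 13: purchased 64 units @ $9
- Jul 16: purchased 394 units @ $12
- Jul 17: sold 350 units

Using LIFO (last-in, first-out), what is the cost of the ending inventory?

Jul 17, 350 sold [LIFO — newest first]: 350 @ $12 = $4,200
Ending inventory: 324 @ $10 + 189 @ $9 + 56 @ $11 + 64 @ $9 + 44 @ $12 = $6,661

Ending inventory = $6,661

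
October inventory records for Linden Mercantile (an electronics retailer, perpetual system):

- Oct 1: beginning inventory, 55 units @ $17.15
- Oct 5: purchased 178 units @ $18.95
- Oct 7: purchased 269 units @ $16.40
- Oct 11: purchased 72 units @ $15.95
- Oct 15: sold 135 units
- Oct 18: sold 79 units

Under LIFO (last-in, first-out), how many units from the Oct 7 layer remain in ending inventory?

Oct 15, 135 sold [LIFO — newest first]: 72 @ $15.95 + 63 @ $16.40 = $2,181.60
Oct 18, 79 sold [LIFO — newest first]: 79 @ $16.40 = $1,295.60
Total COGS = $2,181.60 + $1,295.60 = $3,477.20
Ending inventory: 55 @ $17.15 + 178 @ $18.95 + 127 @ $16.40 = $6,399.15
Check: goods available $9,876.35 = COGS $3,477.20 + ending $6,399.15

127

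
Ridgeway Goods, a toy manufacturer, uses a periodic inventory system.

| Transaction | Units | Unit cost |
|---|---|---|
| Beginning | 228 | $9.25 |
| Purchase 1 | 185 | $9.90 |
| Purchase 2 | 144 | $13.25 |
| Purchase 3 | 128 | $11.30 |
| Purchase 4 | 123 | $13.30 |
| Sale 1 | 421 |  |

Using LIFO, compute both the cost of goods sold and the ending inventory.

COGS = $5,247.70; ending inventory = $3,683.10

Sale 1 (421) [LIFO — newest first]: 123 @ $13.30 + 128 @ $11.30 + 144 @ $13.25 + 26 @ $9.90 = $5,247.70
Ending inventory: 228 @ $9.25 + 159 @ $9.90 = $3,683.10
Check: goods available $8,930.80 = COGS $5,247.70 + ending $3,683.10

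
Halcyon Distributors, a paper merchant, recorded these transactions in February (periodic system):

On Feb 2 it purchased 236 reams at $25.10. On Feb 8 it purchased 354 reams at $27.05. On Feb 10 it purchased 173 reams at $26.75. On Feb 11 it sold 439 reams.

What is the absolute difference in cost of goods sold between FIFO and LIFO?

$408.30

FIFO COGS: 236 @ $25.10 + 203 @ $27.05 = $11,414.75
LIFO COGS: 173 @ $26.75 + 266 @ $27.05 = $11,823.05
Difference = |$11,414.75 − $11,823.05| = $408.30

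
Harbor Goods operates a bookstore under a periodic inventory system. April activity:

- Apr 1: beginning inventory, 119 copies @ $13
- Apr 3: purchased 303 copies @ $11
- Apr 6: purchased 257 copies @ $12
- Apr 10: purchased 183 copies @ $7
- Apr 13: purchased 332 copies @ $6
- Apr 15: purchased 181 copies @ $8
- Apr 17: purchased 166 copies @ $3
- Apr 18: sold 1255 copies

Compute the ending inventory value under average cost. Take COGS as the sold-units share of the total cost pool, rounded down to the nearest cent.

Apr 18, sell 1255: 1255/1541 × $13,183.00 → $10,736.31
Ending inventory (cost pool remaining) = $2,446.69
Check: goods available $13,183.00 = COGS $10,736.31 + ending $2,446.69

Ending inventory = $2,446.69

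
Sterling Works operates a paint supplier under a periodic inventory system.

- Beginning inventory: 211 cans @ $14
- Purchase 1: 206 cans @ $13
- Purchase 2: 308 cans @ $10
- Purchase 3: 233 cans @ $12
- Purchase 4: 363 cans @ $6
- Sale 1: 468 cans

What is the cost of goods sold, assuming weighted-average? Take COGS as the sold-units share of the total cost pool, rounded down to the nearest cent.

Sale 1, sell 468: 468/1321 × $13,686.00 → $4,848.63
Ending inventory (cost pool remaining) = $8,837.37

COGS = $4,848.63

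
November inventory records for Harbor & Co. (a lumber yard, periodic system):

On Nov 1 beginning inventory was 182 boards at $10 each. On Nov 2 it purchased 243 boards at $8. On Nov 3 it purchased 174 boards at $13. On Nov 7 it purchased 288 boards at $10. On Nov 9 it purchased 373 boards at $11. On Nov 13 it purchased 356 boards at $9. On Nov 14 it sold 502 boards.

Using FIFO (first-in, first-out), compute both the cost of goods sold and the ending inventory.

Nov 14, 502 sold [FIFO — oldest first]: 182 @ $10 + 243 @ $8 + 77 @ $13 = $4,765
Ending inventory: 97 @ $13 + 288 @ $10 + 373 @ $11 + 356 @ $9 = $11,448
Check: goods available $16,213 = COGS $4,765 + ending $11,448

COGS = $4,765; ending inventory = $11,448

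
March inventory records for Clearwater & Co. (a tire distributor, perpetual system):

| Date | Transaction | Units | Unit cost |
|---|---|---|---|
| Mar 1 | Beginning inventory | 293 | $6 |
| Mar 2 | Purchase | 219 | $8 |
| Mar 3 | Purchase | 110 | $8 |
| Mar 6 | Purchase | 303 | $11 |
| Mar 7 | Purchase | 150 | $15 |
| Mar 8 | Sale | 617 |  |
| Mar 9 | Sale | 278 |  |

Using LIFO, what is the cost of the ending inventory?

Ending inventory = $1,080

Mar 8, 617 sold [LIFO — newest first]: 150 @ $15 + 303 @ $11 + 110 @ $8 + 54 @ $8 = $6,895
Mar 9, 278 sold [LIFO — newest first]: 165 @ $8 + 113 @ $6 = $1,998
Total COGS = $6,895 + $1,998 = $8,893
Ending inventory: 180 @ $6 = $1,080
Check: goods available $9,973 = COGS $8,893 + ending $1,080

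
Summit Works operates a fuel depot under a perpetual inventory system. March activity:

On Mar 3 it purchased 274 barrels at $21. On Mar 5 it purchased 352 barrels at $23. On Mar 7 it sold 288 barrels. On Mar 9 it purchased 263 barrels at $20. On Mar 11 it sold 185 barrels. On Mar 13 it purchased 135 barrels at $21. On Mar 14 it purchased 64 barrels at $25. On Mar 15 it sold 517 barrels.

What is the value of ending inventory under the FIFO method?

Mar 7, 288 sold [FIFO — oldest first]: 274 @ $21 + 14 @ $23 = $6,076
Mar 11, 185 sold [FIFO — oldest first]: 185 @ $23 = $4,255
Mar 15, 517 sold [FIFO — oldest first]: 153 @ $23 + 263 @ $20 + 101 @ $21 = $10,900
Total COGS = $6,076 + $4,255 + $10,900 = $21,231
Ending inventory: 34 @ $21 + 64 @ $25 = $2,314

Ending inventory = $2,314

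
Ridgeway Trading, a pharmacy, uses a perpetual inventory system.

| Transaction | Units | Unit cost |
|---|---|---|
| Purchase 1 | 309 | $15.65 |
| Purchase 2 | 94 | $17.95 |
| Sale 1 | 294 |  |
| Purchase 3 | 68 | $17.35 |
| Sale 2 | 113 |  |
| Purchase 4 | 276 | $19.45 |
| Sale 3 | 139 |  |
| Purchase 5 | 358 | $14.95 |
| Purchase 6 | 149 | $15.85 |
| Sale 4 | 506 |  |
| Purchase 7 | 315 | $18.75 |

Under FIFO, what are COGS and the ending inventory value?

COGS = $17,630.90; ending inventory = $9,060.25

Sale 1 (294) [FIFO — oldest first]: 294 @ $15.65 = $4,601.10
Sale 2 (113) [FIFO — oldest first]: 15 @ $15.65 + 94 @ $17.95 + 4 @ $17.35 = $1,991.45
Sale 3 (139) [FIFO — oldest first]: 64 @ $17.35 + 75 @ $19.45 = $2,569.15
Sale 4 (506) [FIFO — oldest first]: 201 @ $19.45 + 305 @ $14.95 = $8,469.20
Total COGS = $4,601.10 + $1,991.45 + $2,569.15 + $8,469.20 = $17,630.90
Ending inventory: 53 @ $14.95 + 149 @ $15.85 + 315 @ $18.75 = $9,060.25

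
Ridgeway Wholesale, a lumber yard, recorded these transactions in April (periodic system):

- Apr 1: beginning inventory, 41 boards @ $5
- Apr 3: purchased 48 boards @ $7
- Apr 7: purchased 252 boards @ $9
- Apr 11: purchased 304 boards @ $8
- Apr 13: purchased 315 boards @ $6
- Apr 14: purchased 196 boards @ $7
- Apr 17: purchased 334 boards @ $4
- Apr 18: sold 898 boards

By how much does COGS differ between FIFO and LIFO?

FIFO COGS: 41 @ $5 + 48 @ $7 + 252 @ $9 + 304 @ $8 + 253 @ $6 = $6,759
LIFO COGS: 334 @ $4 + 196 @ $7 + 315 @ $6 + 53 @ $8 = $5,022
Difference = |$6,759 − $5,022| = $1,737

$1,737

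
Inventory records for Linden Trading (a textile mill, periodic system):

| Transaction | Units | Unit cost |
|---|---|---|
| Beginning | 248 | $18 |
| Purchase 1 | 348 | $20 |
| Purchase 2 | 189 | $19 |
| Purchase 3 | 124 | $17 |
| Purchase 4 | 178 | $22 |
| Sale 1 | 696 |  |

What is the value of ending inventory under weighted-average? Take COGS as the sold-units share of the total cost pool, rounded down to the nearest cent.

Ending inventory = $7,567.85

Sale 1, sell 696: 696/1087 × $21,039.00 → $13,471.15
Ending inventory (cost pool remaining) = $7,567.85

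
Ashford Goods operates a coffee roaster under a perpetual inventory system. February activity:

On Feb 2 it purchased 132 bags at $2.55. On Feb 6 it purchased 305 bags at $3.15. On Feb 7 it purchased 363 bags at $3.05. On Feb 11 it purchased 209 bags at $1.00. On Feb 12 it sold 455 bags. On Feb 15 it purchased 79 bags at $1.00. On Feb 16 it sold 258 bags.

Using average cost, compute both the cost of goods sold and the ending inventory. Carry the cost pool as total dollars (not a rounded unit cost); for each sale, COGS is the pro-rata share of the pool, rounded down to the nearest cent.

COGS = $1,795.59; ending inventory = $896.91

After Feb 2: 132 on hand, pool $336.60 (≈ $2.5500 each)
After Feb 6: 437 on hand, pool $1,297.35 (≈ $2.9688 each)
After Feb 7: 800 on hand, pool $2,404.50 (≈ $3.0056 each)
After Feb 11: 1009 on hand, pool $2,613.50 (≈ $2.5902 each)
Feb 12, sell 455: 455/1009 × $2,613.50 → $1,178.53
After Feb 15: 633 on hand, pool $1,513.97 (≈ $2.3917 each)
Feb 16, sell 258: 258/633 × $1,513.97 → $617.06
Total COGS = $1,178.53 + $617.06 = $1,795.59
Ending inventory (cost pool remaining) = $896.91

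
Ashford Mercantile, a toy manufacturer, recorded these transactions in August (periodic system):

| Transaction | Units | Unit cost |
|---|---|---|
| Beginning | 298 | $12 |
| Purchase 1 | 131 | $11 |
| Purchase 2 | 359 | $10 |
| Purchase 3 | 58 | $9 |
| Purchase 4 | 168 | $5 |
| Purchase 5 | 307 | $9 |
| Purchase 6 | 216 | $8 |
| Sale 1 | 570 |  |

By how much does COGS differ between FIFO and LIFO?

FIFO COGS: 298 @ $12 + 131 @ $11 + 141 @ $10 = $6,427
LIFO COGS: 216 @ $8 + 307 @ $9 + 47 @ $5 = $4,726
Difference = |$6,427 − $4,726| = $1,701

$1,701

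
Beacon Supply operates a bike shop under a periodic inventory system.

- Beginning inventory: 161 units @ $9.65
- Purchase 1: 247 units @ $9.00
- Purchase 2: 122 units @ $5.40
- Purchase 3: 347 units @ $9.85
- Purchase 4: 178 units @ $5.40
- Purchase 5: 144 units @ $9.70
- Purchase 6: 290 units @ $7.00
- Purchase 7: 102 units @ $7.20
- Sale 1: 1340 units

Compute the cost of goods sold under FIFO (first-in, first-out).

COGS = $11,198.40

Sale 1 (1340) [FIFO — oldest first]: 161 @ $9.65 + 247 @ $9.00 + 122 @ $5.40 + 347 @ $9.85 + 178 @ $5.40 + 144 @ $9.70 + 141 @ $7.00 = $11,198.40
Ending inventory: 149 @ $7.00 + 102 @ $7.20 = $1,777.40
Check: goods available $12,975.80 = COGS $11,198.40 + ending $1,777.40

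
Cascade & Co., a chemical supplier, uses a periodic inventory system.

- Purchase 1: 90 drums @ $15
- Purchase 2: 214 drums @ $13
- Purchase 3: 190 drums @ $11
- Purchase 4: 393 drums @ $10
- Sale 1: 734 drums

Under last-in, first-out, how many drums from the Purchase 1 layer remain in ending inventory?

90

Sale 1 (734) [LIFO — newest first]: 393 @ $10 + 190 @ $11 + 151 @ $13 = $7,983
Ending inventory: 90 @ $15 + 63 @ $13 = $2,169
Check: goods available $10,152 = COGS $7,983 + ending $2,169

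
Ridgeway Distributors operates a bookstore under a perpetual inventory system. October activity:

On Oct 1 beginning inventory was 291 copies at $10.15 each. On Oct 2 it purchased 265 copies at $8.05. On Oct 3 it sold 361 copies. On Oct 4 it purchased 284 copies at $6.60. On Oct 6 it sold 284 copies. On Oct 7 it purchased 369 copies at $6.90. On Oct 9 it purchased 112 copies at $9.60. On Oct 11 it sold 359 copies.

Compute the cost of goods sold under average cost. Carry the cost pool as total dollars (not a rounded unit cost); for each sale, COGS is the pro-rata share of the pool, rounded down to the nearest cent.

After Oct 1: 291 on hand, pool $2,953.65 (≈ $10.1500 each)
After Oct 2: 556 on hand, pool $5,086.90 (≈ $9.1491 each)
Oct 3, sell 361: 361/556 × $5,086.90 → $3,302.82
After Oct 4: 479 on hand, pool $3,658.48 (≈ $7.6377 each)
Oct 6, sell 284: 284/479 × $3,658.48 → $2,169.11
After Oct 7: 564 on hand, pool $4,035.47 (≈ $7.1551 each)
After Oct 9: 676 on hand, pool $5,110.67 (≈ $7.5602 each)
Oct 11, sell 359: 359/676 × $5,110.67 → $2,714.09
Total COGS = $3,302.82 + $2,169.11 + $2,714.09 = $8,186.02
Ending inventory (cost pool remaining) = $2,396.58

COGS = $8,186.02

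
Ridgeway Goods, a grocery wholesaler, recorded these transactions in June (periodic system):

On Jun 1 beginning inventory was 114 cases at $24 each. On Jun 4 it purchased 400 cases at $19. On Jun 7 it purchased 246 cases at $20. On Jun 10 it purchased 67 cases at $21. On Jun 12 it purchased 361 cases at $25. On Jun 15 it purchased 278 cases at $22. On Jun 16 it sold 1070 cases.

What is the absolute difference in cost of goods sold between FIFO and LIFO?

FIFO COGS: 114 @ $24 + 400 @ $19 + 246 @ $20 + 67 @ $21 + 243 @ $25 = $22,738
LIFO COGS: 278 @ $22 + 361 @ $25 + 67 @ $21 + 246 @ $20 + 118 @ $19 = $23,710
Difference = |$22,738 − $23,710| = $972

$972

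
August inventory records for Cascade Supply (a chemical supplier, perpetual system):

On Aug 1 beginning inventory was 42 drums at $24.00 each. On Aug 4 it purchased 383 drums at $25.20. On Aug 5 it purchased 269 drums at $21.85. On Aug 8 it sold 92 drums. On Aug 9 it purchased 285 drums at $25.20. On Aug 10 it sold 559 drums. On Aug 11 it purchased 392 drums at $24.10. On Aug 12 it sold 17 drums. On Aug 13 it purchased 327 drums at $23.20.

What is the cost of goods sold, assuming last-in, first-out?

COGS = $15,913.75

Aug 8, 92 sold [LIFO — newest first]: 92 @ $21.85 = $2,010.20
Aug 10, 559 sold [LIFO — newest first]: 285 @ $25.20 + 177 @ $21.85 + 97 @ $25.20 = $13,493.85
Aug 12, 17 sold [LIFO — newest first]: 17 @ $24.10 = $409.70
Total COGS = $2,010.20 + $13,493.85 + $409.70 = $15,913.75
Ending inventory: 42 @ $24.00 + 286 @ $25.20 + 375 @ $24.10 + 327 @ $23.20 = $24,839.10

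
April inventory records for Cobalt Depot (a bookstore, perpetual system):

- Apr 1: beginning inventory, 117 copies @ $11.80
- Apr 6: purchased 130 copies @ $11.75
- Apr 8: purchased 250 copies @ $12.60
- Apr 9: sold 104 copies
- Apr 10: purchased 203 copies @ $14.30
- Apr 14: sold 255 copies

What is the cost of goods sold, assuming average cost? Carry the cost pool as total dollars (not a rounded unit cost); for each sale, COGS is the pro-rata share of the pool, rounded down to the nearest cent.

COGS = $4,559.29

After Apr 1: 117 on hand, pool $1,380.60 (≈ $11.8000 each)
After Apr 6: 247 on hand, pool $2,908.10 (≈ $11.7737 each)
After Apr 8: 497 on hand, pool $6,058.10 (≈ $12.1893 each)
Apr 9, sell 104: 104/497 × $6,058.10 → $1,267.69
After Apr 10: 596 on hand, pool $7,693.31 (≈ $12.9082 each)
Apr 14, sell 255: 255/596 × $7,693.31 → $3,291.60
Total COGS = $1,267.69 + $3,291.60 = $4,559.29
Ending inventory (cost pool remaining) = $4,401.71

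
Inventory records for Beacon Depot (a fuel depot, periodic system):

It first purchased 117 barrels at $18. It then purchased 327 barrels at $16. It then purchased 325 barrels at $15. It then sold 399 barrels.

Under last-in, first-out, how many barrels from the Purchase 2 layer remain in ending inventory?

Sale 1 (399) [LIFO — newest first]: 325 @ $15 + 74 @ $16 = $6,059
Ending inventory: 117 @ $18 + 253 @ $16 = $6,154

253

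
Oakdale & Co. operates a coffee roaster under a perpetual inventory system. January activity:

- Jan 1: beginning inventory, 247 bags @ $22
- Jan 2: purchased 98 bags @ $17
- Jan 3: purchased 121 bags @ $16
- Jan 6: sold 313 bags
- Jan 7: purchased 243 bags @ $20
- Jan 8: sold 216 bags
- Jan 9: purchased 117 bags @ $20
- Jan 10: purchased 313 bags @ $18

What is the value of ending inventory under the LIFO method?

Ending inventory = $11,880

Jan 6, 313 sold [LIFO — newest first]: 121 @ $16 + 98 @ $17 + 94 @ $22 = $5,670
Jan 8, 216 sold [LIFO — newest first]: 216 @ $20 = $4,320
Total COGS = $5,670 + $4,320 = $9,990
Ending inventory: 153 @ $22 + 27 @ $20 + 117 @ $20 + 313 @ $18 = $11,880
Check: goods available $21,870 = COGS $9,990 + ending $11,880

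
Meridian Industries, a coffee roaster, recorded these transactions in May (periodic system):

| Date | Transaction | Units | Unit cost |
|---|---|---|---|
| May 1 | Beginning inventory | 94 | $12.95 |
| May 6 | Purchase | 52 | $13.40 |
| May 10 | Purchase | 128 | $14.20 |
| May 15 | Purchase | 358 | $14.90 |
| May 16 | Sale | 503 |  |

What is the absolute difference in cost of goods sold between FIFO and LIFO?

FIFO COGS: 94 @ $12.95 + 52 @ $13.40 + 128 @ $14.20 + 229 @ $14.90 = $7,143.80
LIFO COGS: 358 @ $14.90 + 128 @ $14.20 + 17 @ $13.40 = $7,379.60
Difference = |$7,143.80 − $7,379.60| = $235.80

$235.80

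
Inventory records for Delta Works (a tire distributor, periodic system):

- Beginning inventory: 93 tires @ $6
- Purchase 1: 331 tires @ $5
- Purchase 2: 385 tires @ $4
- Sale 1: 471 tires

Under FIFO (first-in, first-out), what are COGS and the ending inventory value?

Sale 1 (471) [FIFO — oldest first]: 93 @ $6 + 331 @ $5 + 47 @ $4 = $2,401
Ending inventory: 338 @ $4 = $1,352

COGS = $2,401; ending inventory = $1,352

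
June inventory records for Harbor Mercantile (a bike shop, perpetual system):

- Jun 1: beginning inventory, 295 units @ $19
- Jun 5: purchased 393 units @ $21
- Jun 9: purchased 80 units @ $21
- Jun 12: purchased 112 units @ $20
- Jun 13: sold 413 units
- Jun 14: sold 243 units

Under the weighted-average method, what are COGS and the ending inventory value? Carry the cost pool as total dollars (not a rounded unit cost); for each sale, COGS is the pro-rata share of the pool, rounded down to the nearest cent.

After Jun 1: 295 on hand, pool $5,605.00 (≈ $19.0000 each)
After Jun 5: 688 on hand, pool $13,858.00 (≈ $20.1424 each)
After Jun 9: 768 on hand, pool $15,538.00 (≈ $20.2318 each)
After Jun 12: 880 on hand, pool $17,778.00 (≈ $20.2023 each)
Jun 13, sell 413: 413/880 × $17,778.00 → $8,343.53
Jun 14, sell 243: 243/467 × $9,434.47 → $4,909.15
Total COGS = $8,343.53 + $4,909.15 = $13,252.68
Ending inventory (cost pool remaining) = $4,525.32

COGS = $13,252.68; ending inventory = $4,525.32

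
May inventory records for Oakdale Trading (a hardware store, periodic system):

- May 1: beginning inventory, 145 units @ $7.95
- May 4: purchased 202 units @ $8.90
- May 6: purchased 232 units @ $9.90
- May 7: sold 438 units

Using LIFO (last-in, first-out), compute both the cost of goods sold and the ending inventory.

May 7, 438 sold [LIFO — newest first]: 232 @ $9.90 + 202 @ $8.90 + 4 @ $7.95 = $4,126.40
Ending inventory: 141 @ $7.95 = $1,120.95
Check: goods available $5,247.35 = COGS $4,126.40 + ending $1,120.95

COGS = $4,126.40; ending inventory = $1,120.95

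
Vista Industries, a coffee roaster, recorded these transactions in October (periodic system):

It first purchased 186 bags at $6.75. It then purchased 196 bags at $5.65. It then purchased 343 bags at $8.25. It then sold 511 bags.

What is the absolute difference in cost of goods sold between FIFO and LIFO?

FIFO COGS: 186 @ $6.75 + 196 @ $5.65 + 129 @ $8.25 = $3,427.15
LIFO COGS: 343 @ $8.25 + 168 @ $5.65 = $3,778.95
Difference = |$3,427.15 − $3,778.95| = $351.80

$351.80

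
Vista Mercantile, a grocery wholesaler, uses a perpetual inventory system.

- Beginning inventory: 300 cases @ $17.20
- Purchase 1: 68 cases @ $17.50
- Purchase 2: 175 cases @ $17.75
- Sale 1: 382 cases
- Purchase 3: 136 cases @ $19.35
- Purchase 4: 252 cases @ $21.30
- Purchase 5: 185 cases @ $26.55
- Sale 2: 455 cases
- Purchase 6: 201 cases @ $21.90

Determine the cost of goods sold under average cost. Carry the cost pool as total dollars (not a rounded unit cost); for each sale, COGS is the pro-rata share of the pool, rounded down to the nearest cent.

After Beginning: 300 on hand, pool $5,160.00 (≈ $17.2000 each)
After Purchase 1: 368 on hand, pool $6,350.00 (≈ $17.2554 each)
After Purchase 2: 543 on hand, pool $9,456.25 (≈ $17.4148 each)
Sale 1, sell 382: 382/543 × $9,456.25 → $6,652.46
After Purchase 3: 297 on hand, pool $5,435.39 (≈ $18.3010 each)
After Purchase 4: 549 on hand, pool $10,802.99 (≈ $19.6776 each)
After Purchase 5: 734 on hand, pool $15,714.74 (≈ $21.4097 each)
Sale 2, sell 455: 455/734 × $15,714.74 → $9,741.42
After Purchase 6: 480 on hand, pool $10,375.22 (≈ $21.6150 each)
Total COGS = $6,652.46 + $9,741.42 = $16,393.88
Ending inventory (cost pool remaining) = $10,375.22

COGS = $16,393.88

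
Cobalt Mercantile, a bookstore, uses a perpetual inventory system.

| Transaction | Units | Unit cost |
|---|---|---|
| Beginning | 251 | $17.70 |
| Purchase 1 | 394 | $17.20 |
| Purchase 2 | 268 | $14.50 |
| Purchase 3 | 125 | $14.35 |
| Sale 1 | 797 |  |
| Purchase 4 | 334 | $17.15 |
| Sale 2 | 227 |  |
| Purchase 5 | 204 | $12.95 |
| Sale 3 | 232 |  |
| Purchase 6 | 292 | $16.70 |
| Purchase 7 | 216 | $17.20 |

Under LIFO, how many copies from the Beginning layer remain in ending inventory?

241

Sale 1 (797) [LIFO — newest first]: 125 @ $14.35 + 268 @ $14.50 + 394 @ $17.20 + 10 @ $17.70 = $12,633.55
Sale 2 (227) [LIFO — newest first]: 227 @ $17.15 = $3,893.05
Sale 3 (232) [LIFO — newest first]: 204 @ $12.95 + 28 @ $17.15 = $3,122.00
Total COGS = $12,633.55 + $3,893.05 + $3,122.00 = $19,648.60
Ending inventory: 241 @ $17.70 + 79 @ $17.15 + 292 @ $16.70 + 216 @ $17.20 = $14,212.15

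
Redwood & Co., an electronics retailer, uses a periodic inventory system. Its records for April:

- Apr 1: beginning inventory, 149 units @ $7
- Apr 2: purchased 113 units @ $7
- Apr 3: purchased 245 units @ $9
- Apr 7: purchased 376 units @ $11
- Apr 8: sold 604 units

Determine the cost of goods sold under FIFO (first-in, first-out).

Apr 8, 604 sold [FIFO — oldest first]: 149 @ $7 + 113 @ $7 + 245 @ $9 + 97 @ $11 = $5,106
Ending inventory: 279 @ $11 = $3,069

COGS = $5,106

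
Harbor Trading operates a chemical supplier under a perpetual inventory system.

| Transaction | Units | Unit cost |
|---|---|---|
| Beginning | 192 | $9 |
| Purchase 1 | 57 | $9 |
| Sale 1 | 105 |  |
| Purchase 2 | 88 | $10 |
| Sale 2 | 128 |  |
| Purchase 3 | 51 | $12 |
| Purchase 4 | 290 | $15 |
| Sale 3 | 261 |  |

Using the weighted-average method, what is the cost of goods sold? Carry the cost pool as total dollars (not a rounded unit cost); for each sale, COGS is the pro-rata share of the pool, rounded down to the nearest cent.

COGS = $5,627.96

After Beginning: 192 on hand, pool $1,728.00 (≈ $9.0000 each)
After Purchase 1: 249 on hand, pool $2,241.00 (≈ $9.0000 each)
Sale 1, sell 105: 105/249 × $2,241.00 → $945.00
After Purchase 2: 232 on hand, pool $2,176.00 (≈ $9.3793 each)
Sale 2, sell 128: 128/232 × $2,176.00 → $1,200.55
After Purchase 3: 155 on hand, pool $1,587.45 (≈ $10.2416 each)
After Purchase 4: 445 on hand, pool $5,937.45 (≈ $13.3426 each)
Sale 3, sell 261: 261/445 × $5,937.45 → $3,482.41
Total COGS = $945.00 + $1,200.55 + $3,482.41 = $5,627.96
Ending inventory (cost pool remaining) = $2,455.04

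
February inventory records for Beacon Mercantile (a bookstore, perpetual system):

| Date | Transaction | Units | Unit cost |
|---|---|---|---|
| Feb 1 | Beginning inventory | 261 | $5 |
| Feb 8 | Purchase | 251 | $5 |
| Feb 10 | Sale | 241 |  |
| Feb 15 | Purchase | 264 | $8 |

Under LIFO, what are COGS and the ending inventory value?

Feb 10, 241 sold [LIFO — newest first]: 241 @ $5 = $1,205
Ending inventory: 261 @ $5 + 10 @ $5 + 264 @ $8 = $3,467

COGS = $1,205; ending inventory = $3,467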